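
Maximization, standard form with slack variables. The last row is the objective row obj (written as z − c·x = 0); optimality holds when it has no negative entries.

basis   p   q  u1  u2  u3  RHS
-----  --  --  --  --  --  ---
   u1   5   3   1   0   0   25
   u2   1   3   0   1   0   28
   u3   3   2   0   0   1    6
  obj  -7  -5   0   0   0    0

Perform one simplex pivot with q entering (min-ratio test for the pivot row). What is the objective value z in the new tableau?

Ratio test on column q — row 1: 25/3 = 25/3; row 2: 28/3 = 28/3; row 3: 6/2 = 3. Minimum is 3 at row 3 (u3 leaves); pivot element 2.
Pivot on row 3; the obj-row RHS becomes 0 − (-5)·3 = 15.

15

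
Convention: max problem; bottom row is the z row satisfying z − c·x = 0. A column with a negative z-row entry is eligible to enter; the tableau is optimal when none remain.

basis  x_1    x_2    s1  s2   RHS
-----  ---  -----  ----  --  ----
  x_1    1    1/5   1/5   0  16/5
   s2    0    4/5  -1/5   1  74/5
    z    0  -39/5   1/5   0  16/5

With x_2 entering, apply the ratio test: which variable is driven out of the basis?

x_1

Column x_2 entries and ratios — x_1: (16/5)/(1/5) = 16; s2: (74/5)/(4/5) = 37/2.
Smallest ratio is 16 in the row of x_1, so x_1 leaves.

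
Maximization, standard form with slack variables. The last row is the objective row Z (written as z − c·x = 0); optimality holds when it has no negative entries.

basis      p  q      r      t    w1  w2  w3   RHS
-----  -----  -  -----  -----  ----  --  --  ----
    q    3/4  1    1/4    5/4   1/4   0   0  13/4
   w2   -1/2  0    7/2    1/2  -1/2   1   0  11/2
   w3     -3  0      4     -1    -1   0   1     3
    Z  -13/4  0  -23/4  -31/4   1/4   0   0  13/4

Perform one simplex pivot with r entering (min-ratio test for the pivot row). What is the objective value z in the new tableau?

121/16

Ratio test on column r — row 1: (13/4)/(1/4) = 13; row 2: (11/2)/(7/2) = 11/7; row 3: 3/4 = 3/4. Minimum is 3/4 at row 3 (w3 leaves); pivot element 4.
Pivot on row 3; the Z-row RHS becomes 13/4 − (-23/4)·(3/4) = 121/16.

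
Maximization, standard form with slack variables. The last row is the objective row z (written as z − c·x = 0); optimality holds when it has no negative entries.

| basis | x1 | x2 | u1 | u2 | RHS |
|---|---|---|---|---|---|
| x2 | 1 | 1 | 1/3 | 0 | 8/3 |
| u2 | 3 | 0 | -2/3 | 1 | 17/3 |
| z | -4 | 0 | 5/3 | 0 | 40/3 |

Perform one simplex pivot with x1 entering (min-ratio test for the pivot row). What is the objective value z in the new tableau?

Ratio test on column x1 — row 1: (8/3)/1 = 8/3; row 2: (17/3)/3 = 17/9. Minimum is 17/9 at row 2 (u2 leaves); pivot element 3.
Pivot on row 2; the z-row RHS becomes 40/3 − (-4)·(17/9) = 188/9.

188/9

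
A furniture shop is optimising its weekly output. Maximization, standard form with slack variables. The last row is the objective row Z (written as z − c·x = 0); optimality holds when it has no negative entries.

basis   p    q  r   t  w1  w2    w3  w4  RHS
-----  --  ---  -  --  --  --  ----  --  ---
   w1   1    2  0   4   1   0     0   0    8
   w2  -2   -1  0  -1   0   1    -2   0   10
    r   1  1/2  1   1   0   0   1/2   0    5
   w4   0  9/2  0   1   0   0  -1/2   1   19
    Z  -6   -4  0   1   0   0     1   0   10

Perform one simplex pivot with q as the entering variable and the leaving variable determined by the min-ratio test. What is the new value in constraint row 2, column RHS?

Ratio test on column q — row 1: 8/2 = 4; row 2: entry -1 ≤ 0; row 3: 5/(1/2) = 10; row 4: 19/(9/2) = 38/9. Minimum is 4 at row 1 (w1 leaves); pivot element 2.
Divide row 1 by 2; eliminate column q from the other rows.
Row 2 update in column RHS: 10 − (-1)·4 = 14.

14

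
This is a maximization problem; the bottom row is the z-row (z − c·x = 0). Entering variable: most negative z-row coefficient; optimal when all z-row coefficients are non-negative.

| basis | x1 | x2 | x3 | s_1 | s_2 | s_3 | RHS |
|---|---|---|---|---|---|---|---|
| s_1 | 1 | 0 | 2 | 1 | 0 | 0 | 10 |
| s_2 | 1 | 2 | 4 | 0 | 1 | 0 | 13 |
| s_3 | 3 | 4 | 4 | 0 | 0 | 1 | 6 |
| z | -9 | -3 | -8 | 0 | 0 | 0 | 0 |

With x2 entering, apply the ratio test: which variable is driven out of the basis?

Column x2 entries and ratios — s_1: 0 ≤ 0, skip; s_2: 13/2 = 13/2; s_3: 6/4 = 3/2.
Smallest ratio is 3/2 in the row of s_3, so s_3 leaves.

s_3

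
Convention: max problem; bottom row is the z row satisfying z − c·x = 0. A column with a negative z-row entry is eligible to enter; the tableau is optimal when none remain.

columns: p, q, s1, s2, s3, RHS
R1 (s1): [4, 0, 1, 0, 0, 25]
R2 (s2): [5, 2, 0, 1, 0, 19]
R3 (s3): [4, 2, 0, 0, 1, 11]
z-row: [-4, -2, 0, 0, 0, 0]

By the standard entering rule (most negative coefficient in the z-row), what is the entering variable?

p

Negative z-row entries: p: -4, q: -2.
The most negative is -4 in column p, so p enters.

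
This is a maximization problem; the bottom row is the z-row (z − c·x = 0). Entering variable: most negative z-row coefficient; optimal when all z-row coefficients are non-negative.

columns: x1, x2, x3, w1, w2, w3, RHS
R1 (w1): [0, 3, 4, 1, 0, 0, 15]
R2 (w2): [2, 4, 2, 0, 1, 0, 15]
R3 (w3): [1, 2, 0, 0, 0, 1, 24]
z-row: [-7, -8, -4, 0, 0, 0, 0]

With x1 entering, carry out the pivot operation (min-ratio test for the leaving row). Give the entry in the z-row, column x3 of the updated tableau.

3

Ratio test on column x1 — row 1: entry 0 ≤ 0; row 2: 15/2 = 15/2; row 3: 24/1 = 24. Minimum is 15/2 at row 2 (w2 leaves); pivot element 2.
Divide row 2 by 2; eliminate column x1 from the other rows.
z-row update in column x3: -4 − (-7)·1 = 3.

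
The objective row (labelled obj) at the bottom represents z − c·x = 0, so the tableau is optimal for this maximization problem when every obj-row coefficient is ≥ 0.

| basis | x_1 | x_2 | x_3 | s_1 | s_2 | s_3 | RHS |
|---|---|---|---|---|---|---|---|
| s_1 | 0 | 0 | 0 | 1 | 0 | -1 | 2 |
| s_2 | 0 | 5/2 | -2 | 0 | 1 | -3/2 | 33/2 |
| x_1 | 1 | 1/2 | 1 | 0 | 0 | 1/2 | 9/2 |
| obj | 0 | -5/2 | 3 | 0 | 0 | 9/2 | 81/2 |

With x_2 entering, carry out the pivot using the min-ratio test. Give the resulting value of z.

Ratio test on column x_2 — row 1: entry 0 ≤ 0; row 2: (33/2)/(5/2) = 33/5; row 3: (9/2)/(1/2) = 9. Minimum is 33/5 at row 2 (s_2 leaves); pivot element 5/2.
Pivot on row 2; the obj-row RHS becomes 81/2 − (-5/2)·(33/5) = 57.

57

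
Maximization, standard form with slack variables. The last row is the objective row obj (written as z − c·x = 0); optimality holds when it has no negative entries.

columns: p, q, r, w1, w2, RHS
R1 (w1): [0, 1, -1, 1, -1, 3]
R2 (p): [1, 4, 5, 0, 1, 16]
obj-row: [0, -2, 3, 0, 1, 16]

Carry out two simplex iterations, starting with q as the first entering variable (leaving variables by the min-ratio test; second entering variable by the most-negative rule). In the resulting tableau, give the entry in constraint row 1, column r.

4/5

Ratio test on column q — row 1: 3/1 = 3; row 2: 16/4 = 4. Minimum is 3 at row 1 (w1 leaves); pivot element 1.
Divide row 1 by 1; eliminate column q from the other rows.
Second iteration: most negative obj-row entry is -1 in column w2, so w2 enters.
Ratio test on column w2 — row 1: entry -1 ≤ 0; row 2: 4/5 = 4/5. Minimum is 4/5 at row 2 (p leaves); pivot element 5.
Divide row 2 by 5; eliminate column w2 from the other rows.
After both pivots, the entry at constraint row 1, column r is 4/5.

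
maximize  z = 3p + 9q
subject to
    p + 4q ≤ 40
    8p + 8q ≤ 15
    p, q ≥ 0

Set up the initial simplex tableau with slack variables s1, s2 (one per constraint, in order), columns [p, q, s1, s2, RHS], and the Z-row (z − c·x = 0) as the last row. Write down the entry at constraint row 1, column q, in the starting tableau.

Constraint 1 has coefficient 4 on q.

4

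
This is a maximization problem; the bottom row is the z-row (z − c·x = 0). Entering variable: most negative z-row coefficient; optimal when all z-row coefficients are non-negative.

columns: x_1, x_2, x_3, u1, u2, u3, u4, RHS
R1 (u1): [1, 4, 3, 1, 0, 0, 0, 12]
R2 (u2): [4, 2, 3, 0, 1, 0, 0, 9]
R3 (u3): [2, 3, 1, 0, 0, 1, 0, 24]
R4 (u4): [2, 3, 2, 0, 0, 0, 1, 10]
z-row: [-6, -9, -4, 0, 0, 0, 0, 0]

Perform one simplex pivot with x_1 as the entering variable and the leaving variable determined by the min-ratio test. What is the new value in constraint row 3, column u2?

-1/2

Ratio test on column x_1 — row 1: 12/1 = 12; row 2: 9/4 = 9/4; row 3: 24/2 = 12; row 4: 10/2 = 5. Minimum is 9/4 at row 2 (u2 leaves); pivot element 4.
Divide row 2 by 4; eliminate column x_1 from the other rows.
Row 3 update in column u2: 0 − 2·(1/4) = -1/2.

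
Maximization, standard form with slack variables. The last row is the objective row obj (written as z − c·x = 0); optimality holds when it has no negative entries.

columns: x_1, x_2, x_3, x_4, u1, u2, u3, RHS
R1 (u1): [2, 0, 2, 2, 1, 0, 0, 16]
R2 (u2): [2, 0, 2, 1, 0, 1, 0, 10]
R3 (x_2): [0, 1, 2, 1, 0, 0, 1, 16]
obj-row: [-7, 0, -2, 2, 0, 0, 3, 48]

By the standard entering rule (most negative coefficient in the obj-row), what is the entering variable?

x_1

Negative obj-row entries: x_1: -7, x_3: -2.
The most negative is -7 in column x_1, so x_1 enters.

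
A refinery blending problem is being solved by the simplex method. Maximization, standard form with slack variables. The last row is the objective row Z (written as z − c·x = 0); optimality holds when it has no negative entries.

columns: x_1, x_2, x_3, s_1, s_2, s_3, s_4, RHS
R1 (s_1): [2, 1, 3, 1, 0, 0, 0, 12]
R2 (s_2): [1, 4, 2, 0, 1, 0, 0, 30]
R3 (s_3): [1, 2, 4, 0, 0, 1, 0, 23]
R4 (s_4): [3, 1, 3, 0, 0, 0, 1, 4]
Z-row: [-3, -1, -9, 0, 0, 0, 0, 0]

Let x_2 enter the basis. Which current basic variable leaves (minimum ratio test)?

Column x_2 entries and ratios — s_1: 12/1 = 12; s_2: 30/4 = 15/2; s_3: 23/2 = 23/2; s_4: 4/1 = 4.
Smallest ratio is 4 in the row of s_4, so s_4 leaves.

s_4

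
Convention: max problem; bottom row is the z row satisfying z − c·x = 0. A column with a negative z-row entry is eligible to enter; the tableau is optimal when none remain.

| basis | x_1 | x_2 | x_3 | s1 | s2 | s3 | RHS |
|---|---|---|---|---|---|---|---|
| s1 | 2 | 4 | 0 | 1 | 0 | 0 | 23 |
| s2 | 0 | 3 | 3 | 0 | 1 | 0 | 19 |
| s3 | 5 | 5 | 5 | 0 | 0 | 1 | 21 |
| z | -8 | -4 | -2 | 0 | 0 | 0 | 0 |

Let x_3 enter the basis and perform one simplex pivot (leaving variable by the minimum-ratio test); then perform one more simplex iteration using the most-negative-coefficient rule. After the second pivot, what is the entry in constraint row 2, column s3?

Ratio test on column x_3 — row 1: entry 0 ≤ 0; row 2: 19/3 = 19/3; row 3: 21/5 = 21/5. Minimum is 21/5 at row 3 (s3 leaves); pivot element 5.
Divide row 3 by 5; eliminate column x_3 from the other rows.
Second iteration: most negative z-row entry is -6 in column x_1, so x_1 enters.
Ratio test on column x_1 — row 1: 23/2 = 23/2; row 2: entry -3 ≤ 0; row 3: (21/5)/1 = 21/5. Minimum is 21/5 at row 3 (x_3 leaves); pivot element 1.
Divide row 3 by 1; eliminate column x_1 from the other rows.
After both pivots, the entry at constraint row 2, column s3 is 0.

0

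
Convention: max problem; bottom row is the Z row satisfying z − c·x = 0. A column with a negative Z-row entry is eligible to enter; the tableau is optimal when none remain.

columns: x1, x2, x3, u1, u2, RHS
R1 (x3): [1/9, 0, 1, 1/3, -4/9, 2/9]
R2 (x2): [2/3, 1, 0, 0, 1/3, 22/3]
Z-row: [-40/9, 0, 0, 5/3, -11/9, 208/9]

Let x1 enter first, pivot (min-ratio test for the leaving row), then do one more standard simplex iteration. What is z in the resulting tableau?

70

Ratio test on column x1 — row 1: (2/9)/(1/9) = 2; row 2: (22/3)/(2/3) = 11. Minimum is 2 at row 1 (x3 leaves); pivot element 1/9.
Pivot on row 1; the Z-row RHS becomes 208/9 − (-40/9)·2 = 32.
Next entering variable (most negative Z-row entry -19): u2.
Ratio test on column u2 — row 1: entry -4 ≤ 0; row 2: 6/3 = 2. Minimum is 2 at row 2 (x2 leaves); pivot element 3.
After the second pivot the Z-row RHS is 32 − (-19)·2 = 70.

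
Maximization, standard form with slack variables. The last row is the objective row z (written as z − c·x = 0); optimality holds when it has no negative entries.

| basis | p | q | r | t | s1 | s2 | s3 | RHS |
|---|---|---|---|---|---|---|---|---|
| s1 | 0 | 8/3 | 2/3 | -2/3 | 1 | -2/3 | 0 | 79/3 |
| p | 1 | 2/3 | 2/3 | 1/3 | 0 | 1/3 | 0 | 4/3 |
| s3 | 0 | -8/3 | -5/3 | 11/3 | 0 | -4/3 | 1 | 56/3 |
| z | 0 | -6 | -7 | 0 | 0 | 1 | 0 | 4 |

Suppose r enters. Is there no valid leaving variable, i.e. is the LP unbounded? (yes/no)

no

Column r has positive entries in row(s) 1, 2, so the ratio test bounds it — not unbounded.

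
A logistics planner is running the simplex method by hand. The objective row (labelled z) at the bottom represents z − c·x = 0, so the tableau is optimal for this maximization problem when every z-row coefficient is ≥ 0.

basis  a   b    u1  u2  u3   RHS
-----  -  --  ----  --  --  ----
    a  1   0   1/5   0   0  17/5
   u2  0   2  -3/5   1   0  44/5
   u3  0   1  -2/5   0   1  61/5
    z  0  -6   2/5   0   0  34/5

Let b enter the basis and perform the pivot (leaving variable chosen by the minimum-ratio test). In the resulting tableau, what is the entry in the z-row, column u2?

3

Ratio test on column b — row 1: entry 0 ≤ 0; row 2: (44/5)/2 = 22/5; row 3: (61/5)/1 = 61/5. Minimum is 22/5 at row 2 (u2 leaves); pivot element 2.
Divide row 2 by 2; eliminate column b from the other rows.
z-row update in column u2: 0 − (-6)·(1/2) = 3.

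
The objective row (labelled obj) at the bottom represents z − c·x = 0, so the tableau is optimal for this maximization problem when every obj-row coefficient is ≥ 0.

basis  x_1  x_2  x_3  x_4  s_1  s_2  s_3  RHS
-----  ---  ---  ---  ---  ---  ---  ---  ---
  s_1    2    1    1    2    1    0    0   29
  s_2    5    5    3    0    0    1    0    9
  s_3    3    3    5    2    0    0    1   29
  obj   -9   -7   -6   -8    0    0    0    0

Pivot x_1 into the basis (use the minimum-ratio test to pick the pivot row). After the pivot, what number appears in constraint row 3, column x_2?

Ratio test on column x_1 — row 1: 29/2 = 29/2; row 2: 9/5 = 9/5; row 3: 29/3 = 29/3. Minimum is 9/5 at row 2 (s_2 leaves); pivot element 5.
Divide row 2 by 5; eliminate column x_1 from the other rows.
Row 3 update in column x_2: 3 − 3·1 = 0.

0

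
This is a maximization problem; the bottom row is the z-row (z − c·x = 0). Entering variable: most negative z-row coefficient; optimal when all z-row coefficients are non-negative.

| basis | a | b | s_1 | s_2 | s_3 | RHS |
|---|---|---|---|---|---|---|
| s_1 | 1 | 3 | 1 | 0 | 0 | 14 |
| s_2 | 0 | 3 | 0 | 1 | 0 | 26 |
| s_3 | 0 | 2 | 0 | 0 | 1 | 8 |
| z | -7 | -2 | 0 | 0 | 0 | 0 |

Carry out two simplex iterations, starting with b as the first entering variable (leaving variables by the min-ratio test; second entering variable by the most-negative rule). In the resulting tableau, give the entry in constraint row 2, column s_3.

-3/2

Ratio test on column b — row 1: 14/3 = 14/3; row 2: 26/3 = 26/3; row 3: 8/2 = 4. Minimum is 4 at row 3 (s_3 leaves); pivot element 2.
Divide row 3 by 2; eliminate column b from the other rows.
Second iteration: most negative z-row entry is -7 in column a, so a enters.
Ratio test on column a — row 1: 2/1 = 2; row 2: entry 0 ≤ 0; row 3: entry 0 ≤ 0. Minimum is 2 at row 1 (s_1 leaves); pivot element 1.
Divide row 1 by 1; eliminate column a from the other rows.
After both pivots, the entry at constraint row 2, column s_3 is -3/2.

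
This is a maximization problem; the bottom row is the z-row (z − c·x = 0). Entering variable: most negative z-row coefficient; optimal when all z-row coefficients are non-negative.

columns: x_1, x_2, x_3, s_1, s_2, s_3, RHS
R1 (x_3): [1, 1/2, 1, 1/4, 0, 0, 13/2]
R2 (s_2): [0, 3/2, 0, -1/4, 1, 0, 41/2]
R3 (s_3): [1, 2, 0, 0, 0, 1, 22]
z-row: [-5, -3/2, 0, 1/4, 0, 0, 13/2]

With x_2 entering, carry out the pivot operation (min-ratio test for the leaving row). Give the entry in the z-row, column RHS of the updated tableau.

Ratio test on column x_2 — row 1: (13/2)/(1/2) = 13; row 2: (41/2)/(3/2) = 41/3; row 3: 22/2 = 11. Minimum is 11 at row 3 (s_3 leaves); pivot element 2.
Divide row 3 by 2; eliminate column x_2 from the other rows.
z-row update in column RHS: 13/2 − (-3/2)·11 = 23.

23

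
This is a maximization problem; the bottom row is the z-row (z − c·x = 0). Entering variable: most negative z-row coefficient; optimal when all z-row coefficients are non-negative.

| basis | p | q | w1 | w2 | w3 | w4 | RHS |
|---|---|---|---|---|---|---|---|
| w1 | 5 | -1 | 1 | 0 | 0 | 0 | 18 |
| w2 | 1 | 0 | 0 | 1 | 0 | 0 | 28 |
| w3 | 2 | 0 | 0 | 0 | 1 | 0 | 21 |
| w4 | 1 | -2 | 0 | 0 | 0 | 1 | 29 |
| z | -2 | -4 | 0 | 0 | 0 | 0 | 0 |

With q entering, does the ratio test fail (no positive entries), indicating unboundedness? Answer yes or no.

Every constraint-row entry in column q is ≤ 0, so increasing q is unbounded.

yes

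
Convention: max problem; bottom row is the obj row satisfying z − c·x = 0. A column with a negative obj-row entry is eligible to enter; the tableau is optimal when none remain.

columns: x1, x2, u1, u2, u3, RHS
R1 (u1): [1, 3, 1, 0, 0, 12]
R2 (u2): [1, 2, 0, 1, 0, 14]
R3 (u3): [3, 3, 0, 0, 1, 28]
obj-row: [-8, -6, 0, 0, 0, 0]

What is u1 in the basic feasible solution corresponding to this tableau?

u1 is basic (row 1); its value is the RHS of that row, 12.

12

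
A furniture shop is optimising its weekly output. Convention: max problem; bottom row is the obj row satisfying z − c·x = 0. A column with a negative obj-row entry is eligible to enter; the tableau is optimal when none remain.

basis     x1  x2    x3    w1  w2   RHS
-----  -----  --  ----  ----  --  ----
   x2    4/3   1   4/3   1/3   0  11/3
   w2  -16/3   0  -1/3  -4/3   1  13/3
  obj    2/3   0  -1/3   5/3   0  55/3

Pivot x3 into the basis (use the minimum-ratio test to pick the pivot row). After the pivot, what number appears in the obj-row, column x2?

1/4

Ratio test on column x3 — row 1: (11/3)/(4/3) = 11/4; row 2: entry -1/3 ≤ 0. Minimum is 11/4 at row 1 (x2 leaves); pivot element 4/3.
Divide row 1 by 4/3; eliminate column x3 from the other rows.
obj-row update in column x2: 0 − (-1/3)·(3/4) = 1/4.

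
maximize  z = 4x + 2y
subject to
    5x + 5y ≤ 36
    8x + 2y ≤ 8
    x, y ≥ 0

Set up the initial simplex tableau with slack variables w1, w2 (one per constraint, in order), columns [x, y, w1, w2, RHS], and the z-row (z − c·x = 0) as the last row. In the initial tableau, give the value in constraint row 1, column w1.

1

Slack w1 belongs to constraint 1; its column is the unit vector e_1, so the entry in row 1 is 1.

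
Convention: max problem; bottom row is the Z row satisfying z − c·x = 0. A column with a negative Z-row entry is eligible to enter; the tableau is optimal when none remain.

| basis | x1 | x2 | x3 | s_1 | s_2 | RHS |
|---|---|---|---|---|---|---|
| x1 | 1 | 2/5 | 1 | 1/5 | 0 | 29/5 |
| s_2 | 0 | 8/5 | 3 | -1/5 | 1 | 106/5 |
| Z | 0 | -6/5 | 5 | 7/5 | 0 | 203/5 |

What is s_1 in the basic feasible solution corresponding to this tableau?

0

s_1 is not in the basis, so in the current basic feasible solution s_1 = 0.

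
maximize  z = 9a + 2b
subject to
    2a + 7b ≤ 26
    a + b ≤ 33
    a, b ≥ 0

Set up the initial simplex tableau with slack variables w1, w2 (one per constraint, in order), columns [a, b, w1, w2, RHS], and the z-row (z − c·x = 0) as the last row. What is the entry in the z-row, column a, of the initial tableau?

The z-row carries the negated objective coefficients: the a entry is -9.

-9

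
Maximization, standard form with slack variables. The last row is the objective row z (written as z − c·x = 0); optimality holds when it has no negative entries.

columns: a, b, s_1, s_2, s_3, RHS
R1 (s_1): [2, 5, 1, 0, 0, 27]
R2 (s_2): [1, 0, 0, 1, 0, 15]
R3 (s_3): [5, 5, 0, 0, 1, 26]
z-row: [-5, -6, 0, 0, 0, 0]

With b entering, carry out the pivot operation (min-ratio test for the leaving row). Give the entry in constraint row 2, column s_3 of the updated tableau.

0

Ratio test on column b — row 1: 27/5 = 27/5; row 2: entry 0 ≤ 0; row 3: 26/5 = 26/5. Minimum is 26/5 at row 3 (s_3 leaves); pivot element 5.
Divide row 3 by 5; eliminate column b from the other rows.
Row 2 update in column s_3: 0 − 0·(1/5) = 0.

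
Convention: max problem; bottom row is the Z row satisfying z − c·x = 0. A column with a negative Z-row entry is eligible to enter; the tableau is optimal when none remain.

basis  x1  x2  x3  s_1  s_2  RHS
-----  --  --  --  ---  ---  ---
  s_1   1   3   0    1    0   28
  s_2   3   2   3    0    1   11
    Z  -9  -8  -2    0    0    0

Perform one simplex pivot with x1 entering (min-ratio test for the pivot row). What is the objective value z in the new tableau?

33

Ratio test on column x1 — row 1: 28/1 = 28; row 2: 11/3 = 11/3. Minimum is 11/3 at row 2 (s_2 leaves); pivot element 3.
Pivot on row 2; the Z-row RHS becomes 0 − (-9)·(11/3) = 33.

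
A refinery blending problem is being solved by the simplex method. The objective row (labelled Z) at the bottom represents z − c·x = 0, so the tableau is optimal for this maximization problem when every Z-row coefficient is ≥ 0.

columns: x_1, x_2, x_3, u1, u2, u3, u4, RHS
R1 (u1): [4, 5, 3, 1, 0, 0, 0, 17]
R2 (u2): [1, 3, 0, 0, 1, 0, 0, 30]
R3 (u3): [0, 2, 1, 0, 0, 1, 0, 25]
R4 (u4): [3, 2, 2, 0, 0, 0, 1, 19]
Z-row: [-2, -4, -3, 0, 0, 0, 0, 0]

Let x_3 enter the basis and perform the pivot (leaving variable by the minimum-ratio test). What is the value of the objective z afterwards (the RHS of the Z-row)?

17

Ratio test on column x_3 — row 1: 17/3 = 17/3; row 2: entry 0 ≤ 0; row 3: 25/1 = 25; row 4: 19/2 = 19/2. Minimum is 17/3 at row 1 (u1 leaves); pivot element 3.
Pivot on row 1; the Z-row RHS becomes 0 − (-3)·(17/3) = 17.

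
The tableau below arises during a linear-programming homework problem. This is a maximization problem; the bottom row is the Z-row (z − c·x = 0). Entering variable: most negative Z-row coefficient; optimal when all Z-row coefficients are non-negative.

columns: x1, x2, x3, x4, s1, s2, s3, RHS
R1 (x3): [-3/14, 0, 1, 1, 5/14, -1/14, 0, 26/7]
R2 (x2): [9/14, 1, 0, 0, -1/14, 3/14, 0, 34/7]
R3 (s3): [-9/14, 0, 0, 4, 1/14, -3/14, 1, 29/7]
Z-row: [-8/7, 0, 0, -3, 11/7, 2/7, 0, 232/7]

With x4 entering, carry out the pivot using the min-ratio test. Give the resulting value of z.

Ratio test on column x4 — row 1: (26/7)/1 = 26/7; row 2: entry 0 ≤ 0; row 3: (29/7)/4 = 29/28. Minimum is 29/28 at row 3 (s3 leaves); pivot element 4.
Pivot on row 3; the Z-row RHS becomes 232/7 − (-3)·(29/28) = 145/4.

145/4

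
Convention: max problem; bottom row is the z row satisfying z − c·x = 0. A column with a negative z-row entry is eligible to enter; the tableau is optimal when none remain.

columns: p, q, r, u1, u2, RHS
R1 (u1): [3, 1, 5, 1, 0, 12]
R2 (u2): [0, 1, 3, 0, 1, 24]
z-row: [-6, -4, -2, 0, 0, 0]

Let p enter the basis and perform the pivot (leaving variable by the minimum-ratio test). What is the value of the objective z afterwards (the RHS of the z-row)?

Ratio test on column p — row 1: 12/3 = 4; row 2: entry 0 ≤ 0. Minimum is 4 at row 1 (u1 leaves); pivot element 3.
Pivot on row 1; the z-row RHS becomes 0 − (-6)·4 = 24.

24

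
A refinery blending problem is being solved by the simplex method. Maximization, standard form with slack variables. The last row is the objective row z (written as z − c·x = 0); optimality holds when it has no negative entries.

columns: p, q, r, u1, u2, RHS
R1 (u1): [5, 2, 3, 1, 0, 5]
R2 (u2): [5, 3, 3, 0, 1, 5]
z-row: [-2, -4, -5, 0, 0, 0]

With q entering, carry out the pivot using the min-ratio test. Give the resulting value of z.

20/3

Ratio test on column q — row 1: 5/2 = 5/2; row 2: 5/3 = 5/3. Minimum is 5/3 at row 2 (u2 leaves); pivot element 3.
Pivot on row 2; the z-row RHS becomes 0 − (-4)·(5/3) = 20/3.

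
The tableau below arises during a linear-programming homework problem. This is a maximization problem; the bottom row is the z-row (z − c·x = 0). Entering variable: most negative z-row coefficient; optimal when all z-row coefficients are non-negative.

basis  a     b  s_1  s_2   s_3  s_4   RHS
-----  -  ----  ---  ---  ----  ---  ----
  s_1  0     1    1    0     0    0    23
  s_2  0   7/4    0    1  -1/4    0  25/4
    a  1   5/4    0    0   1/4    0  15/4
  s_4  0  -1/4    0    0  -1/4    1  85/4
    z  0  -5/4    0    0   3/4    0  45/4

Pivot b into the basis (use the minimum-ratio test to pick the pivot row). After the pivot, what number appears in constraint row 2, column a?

Ratio test on column b — row 1: 23/1 = 23; row 2: (25/4)/(7/4) = 25/7; row 3: (15/4)/(5/4) = 3; row 4: entry -1/4 ≤ 0. Minimum is 3 at row 3 (a leaves); pivot element 5/4.
Divide row 3 by 5/4; eliminate column b from the other rows.
Row 2 update in column a: 0 − (7/4)·(4/5) = -7/5.

-7/5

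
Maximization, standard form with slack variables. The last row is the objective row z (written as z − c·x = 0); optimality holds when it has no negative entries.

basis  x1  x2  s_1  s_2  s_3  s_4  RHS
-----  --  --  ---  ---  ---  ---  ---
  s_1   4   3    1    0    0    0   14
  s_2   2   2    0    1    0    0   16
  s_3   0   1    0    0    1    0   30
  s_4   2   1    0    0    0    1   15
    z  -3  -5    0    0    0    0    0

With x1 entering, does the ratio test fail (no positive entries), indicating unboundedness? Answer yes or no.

no

Column x1 has positive entries in row(s) 1, 2, 4, so the ratio test bounds it — not unbounded.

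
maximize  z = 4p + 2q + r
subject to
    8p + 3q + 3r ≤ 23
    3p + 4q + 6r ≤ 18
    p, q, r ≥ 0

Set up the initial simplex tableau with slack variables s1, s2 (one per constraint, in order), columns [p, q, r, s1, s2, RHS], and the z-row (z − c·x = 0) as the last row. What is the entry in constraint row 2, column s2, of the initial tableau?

Slack s2 belongs to constraint 2; its column is the unit vector e_2, so the entry in row 2 is 1.

1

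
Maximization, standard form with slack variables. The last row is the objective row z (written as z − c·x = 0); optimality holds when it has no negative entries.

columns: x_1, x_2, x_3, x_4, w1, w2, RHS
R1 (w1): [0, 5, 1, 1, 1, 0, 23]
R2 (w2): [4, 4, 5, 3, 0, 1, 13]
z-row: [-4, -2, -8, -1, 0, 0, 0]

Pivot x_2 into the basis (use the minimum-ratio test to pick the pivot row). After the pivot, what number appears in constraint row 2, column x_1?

1

Ratio test on column x_2 — row 1: 23/5 = 23/5; row 2: 13/4 = 13/4. Minimum is 13/4 at row 2 (w2 leaves); pivot element 4.
Divide row 2 by 4; eliminate column x_2 from the other rows.
In the new row 2, the x_1 entry is the old entry divided by the pivot: 4/4 = 1.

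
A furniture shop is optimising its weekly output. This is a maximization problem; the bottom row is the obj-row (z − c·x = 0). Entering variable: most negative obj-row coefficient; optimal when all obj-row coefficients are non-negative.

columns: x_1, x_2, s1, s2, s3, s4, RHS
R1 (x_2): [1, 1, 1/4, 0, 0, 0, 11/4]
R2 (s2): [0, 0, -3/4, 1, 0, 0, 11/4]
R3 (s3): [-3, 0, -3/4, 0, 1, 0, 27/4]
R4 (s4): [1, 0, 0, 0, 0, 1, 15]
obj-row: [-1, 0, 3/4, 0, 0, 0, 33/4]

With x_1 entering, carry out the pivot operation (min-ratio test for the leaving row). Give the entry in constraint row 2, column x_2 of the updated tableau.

Ratio test on column x_1 — row 1: (11/4)/1 = 11/4; row 2: entry 0 ≤ 0; row 3: entry -3 ≤ 0; row 4: 15/1 = 15. Minimum is 11/4 at row 1 (x_2 leaves); pivot element 1.
Divide row 1 by 1; eliminate column x_1 from the other rows.
Row 2 update in column x_2: 0 − 0·1 = 0.

0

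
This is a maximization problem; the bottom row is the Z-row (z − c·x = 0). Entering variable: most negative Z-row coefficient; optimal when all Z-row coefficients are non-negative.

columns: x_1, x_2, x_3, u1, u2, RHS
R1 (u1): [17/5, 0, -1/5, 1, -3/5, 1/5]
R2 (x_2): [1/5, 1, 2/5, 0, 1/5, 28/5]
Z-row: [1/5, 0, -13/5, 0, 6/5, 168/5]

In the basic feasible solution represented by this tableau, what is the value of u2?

u2 is not in the basis, so in the current basic feasible solution u2 = 0.

0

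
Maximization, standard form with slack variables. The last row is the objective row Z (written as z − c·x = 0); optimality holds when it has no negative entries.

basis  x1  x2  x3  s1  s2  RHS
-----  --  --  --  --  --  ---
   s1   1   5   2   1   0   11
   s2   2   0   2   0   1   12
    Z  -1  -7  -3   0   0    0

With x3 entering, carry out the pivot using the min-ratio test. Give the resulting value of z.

Ratio test on column x3 — row 1: 11/2 = 11/2; row 2: 12/2 = 6. Minimum is 11/2 at row 1 (s1 leaves); pivot element 2.
Pivot on row 1; the Z-row RHS becomes 0 − (-3)·(11/2) = 33/2.

33/2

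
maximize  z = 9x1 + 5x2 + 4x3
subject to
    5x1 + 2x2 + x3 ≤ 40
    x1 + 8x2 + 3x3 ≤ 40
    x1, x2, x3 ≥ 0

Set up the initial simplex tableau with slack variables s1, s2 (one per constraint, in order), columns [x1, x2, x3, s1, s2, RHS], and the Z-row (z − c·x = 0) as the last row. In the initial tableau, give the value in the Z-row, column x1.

-9

The Z-row carries the negated objective coefficients: the x1 entry is -9.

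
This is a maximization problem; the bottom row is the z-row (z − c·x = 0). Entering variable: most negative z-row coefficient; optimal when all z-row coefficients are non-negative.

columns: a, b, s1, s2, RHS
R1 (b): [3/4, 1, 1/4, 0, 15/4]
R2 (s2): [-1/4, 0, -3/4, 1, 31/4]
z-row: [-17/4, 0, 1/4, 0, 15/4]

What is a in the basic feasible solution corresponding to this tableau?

0

a is not in the basis, so in the current basic feasible solution a = 0.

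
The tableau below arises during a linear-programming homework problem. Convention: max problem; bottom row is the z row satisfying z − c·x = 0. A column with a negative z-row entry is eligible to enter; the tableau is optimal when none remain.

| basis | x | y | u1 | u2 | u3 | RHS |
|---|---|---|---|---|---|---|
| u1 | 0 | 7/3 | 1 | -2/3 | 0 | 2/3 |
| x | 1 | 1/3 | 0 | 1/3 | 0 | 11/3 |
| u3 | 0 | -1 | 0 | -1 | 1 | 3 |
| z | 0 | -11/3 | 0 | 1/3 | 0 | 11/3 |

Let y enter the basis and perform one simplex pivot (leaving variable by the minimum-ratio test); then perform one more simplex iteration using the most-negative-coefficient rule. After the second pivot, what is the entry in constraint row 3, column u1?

Ratio test on column y — row 1: (2/3)/(7/3) = 2/7; row 2: (11/3)/(1/3) = 11; row 3: entry -1 ≤ 0. Minimum is 2/7 at row 1 (u1 leaves); pivot element 7/3.
Divide row 1 by 7/3; eliminate column y from the other rows.
Second iteration: most negative z-row entry is -5/7 in column u2, so u2 enters.
Ratio test on column u2 — row 1: entry -2/7 ≤ 0; row 2: (25/7)/(3/7) = 25/3; row 3: entry -9/7 ≤ 0. Minimum is 25/3 at row 2 (x leaves); pivot element 3/7.
Divide row 2 by 3/7; eliminate column u2 from the other rows.
After both pivots, the entry at constraint row 3, column u1 is 0.

0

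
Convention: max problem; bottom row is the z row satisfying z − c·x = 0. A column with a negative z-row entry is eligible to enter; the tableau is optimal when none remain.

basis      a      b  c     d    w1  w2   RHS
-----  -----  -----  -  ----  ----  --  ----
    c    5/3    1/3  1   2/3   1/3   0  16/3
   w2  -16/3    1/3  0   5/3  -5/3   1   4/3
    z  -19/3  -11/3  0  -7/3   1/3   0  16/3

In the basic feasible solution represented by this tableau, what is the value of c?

16/3

c is basic (row 1); its value is the RHS of that row, 16/3.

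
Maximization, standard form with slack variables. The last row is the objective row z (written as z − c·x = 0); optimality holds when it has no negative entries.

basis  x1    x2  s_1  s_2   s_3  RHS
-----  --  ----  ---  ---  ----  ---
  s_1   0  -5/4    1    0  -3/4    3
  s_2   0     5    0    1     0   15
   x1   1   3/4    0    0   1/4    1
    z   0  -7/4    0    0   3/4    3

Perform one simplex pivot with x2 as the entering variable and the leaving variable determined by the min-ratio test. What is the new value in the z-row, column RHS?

16/3

Ratio test on column x2 — row 1: entry -5/4 ≤ 0; row 2: 15/5 = 3; row 3: 1/(3/4) = 4/3. Minimum is 4/3 at row 3 (x1 leaves); pivot element 3/4.
Divide row 3 by 3/4; eliminate column x2 from the other rows.
z-row update in column RHS: 3 − (-7/4)·(4/3) = 16/3.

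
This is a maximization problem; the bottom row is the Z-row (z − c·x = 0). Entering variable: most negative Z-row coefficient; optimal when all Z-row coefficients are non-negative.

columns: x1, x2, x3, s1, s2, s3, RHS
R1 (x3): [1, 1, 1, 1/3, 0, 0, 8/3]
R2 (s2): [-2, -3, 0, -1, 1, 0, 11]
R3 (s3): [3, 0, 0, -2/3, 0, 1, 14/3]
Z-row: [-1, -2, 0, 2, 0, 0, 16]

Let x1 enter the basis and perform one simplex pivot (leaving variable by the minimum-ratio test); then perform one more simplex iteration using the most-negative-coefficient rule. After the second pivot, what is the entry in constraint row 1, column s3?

-1/3

Ratio test on column x1 — row 1: (8/3)/1 = 8/3; row 2: entry -2 ≤ 0; row 3: (14/3)/3 = 14/9. Minimum is 14/9 at row 3 (s3 leaves); pivot element 3.
Divide row 3 by 3; eliminate column x1 from the other rows.
Second iteration: most negative Z-row entry is -2 in column x2, so x2 enters.
Ratio test on column x2 — row 1: (10/9)/1 = 10/9; row 2: entry -3 ≤ 0; row 3: entry 0 ≤ 0. Minimum is 10/9 at row 1 (x3 leaves); pivot element 1.
Divide row 1 by 1; eliminate column x2 from the other rows.
After both pivots, the entry at constraint row 1, column s3 is -1/3.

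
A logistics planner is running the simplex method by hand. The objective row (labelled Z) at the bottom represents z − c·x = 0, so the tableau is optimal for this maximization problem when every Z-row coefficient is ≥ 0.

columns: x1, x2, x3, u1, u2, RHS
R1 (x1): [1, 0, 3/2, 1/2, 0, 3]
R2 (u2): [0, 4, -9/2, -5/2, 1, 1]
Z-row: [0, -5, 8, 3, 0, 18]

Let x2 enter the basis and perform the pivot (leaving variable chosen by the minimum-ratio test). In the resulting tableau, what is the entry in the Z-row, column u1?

Ratio test on column x2 — row 1: entry 0 ≤ 0; row 2: 1/4 = 1/4. Minimum is 1/4 at row 2 (u2 leaves); pivot element 4.
Divide row 2 by 4; eliminate column x2 from the other rows.
Z-row update in column u1: 3 − (-5)·(-5/8) = -1/8.

-1/8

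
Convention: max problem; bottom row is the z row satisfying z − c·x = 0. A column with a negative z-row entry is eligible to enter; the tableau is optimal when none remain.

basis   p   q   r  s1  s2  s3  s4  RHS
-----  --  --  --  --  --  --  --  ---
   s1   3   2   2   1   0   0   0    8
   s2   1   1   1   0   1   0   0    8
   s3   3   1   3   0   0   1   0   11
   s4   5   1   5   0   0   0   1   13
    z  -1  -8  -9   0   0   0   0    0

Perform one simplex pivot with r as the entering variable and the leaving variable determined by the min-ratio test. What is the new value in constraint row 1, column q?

Ratio test on column r — row 1: 8/2 = 4; row 2: 8/1 = 8; row 3: 11/3 = 11/3; row 4: 13/5 = 13/5. Minimum is 13/5 at row 4 (s4 leaves); pivot element 5.
Divide row 4 by 5; eliminate column r from the other rows.
Row 1 update in column q: 2 − 2·(1/5) = 8/5.

8/5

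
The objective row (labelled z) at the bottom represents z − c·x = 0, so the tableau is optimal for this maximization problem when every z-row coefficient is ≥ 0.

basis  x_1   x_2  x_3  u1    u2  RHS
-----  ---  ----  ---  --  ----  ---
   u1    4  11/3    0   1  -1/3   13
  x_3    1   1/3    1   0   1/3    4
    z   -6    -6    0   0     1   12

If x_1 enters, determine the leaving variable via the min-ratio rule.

Column x_1 entries and ratios — u1: 13/4 = 13/4; x_3: 4/1 = 4.
Smallest ratio is 13/4 in the row of u1, so u1 leaves.

u1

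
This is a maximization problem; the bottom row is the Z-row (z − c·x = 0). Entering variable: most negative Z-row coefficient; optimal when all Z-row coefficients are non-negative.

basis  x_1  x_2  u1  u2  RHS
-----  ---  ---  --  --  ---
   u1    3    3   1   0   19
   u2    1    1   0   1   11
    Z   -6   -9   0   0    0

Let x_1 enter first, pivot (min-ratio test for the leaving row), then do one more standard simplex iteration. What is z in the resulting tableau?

Ratio test on column x_1 — row 1: 19/3 = 19/3; row 2: 11/1 = 11. Minimum is 19/3 at row 1 (u1 leaves); pivot element 3.
Pivot on row 1; the Z-row RHS becomes 0 − (-6)·(19/3) = 38.
Next entering variable (most negative Z-row entry -3): x_2.
Ratio test on column x_2 — row 1: (19/3)/1 = 19/3; row 2: entry 0 ≤ 0. Minimum is 19/3 at row 1 (x_1 leaves); pivot element 1.
After the second pivot the Z-row RHS is 38 − (-3)·(19/3) = 57.

57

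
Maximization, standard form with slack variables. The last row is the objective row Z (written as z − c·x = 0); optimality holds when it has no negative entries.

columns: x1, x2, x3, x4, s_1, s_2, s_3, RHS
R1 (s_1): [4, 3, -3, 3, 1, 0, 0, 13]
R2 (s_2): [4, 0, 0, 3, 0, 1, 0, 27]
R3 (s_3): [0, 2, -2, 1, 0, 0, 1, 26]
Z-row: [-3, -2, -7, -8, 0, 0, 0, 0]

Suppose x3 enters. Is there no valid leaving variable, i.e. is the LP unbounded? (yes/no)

Every constraint-row entry in column x3 is ≤ 0, so increasing x3 is unbounded.

yes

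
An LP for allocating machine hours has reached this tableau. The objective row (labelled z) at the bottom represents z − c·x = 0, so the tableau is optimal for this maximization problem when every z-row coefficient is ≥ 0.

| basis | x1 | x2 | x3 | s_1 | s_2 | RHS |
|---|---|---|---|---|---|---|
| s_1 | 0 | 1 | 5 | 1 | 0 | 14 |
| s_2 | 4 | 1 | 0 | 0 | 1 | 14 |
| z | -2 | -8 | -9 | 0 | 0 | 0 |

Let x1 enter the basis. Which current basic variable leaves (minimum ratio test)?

s_2

Column x1 entries and ratios — s_1: 0 ≤ 0, skip; s_2: 14/4 = 7/2.
Smallest ratio is 7/2 in the row of s_2, so s_2 leaves.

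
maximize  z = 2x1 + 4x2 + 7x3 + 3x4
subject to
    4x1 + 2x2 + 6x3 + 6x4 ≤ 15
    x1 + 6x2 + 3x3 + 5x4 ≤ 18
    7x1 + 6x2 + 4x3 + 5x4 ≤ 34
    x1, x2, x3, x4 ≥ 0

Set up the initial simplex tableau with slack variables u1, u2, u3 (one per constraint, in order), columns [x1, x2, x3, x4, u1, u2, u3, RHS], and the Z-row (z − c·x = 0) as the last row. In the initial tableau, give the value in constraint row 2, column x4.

Constraint 2 has coefficient 5 on x4.

5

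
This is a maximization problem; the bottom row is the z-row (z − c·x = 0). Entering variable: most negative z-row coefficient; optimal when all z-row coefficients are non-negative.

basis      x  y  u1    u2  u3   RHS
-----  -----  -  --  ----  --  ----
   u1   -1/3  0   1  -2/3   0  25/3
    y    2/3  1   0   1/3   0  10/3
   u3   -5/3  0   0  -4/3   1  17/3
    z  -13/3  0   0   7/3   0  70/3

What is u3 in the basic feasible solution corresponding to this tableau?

u3 is basic (row 3); its value is the RHS of that row, 17/3.

17/3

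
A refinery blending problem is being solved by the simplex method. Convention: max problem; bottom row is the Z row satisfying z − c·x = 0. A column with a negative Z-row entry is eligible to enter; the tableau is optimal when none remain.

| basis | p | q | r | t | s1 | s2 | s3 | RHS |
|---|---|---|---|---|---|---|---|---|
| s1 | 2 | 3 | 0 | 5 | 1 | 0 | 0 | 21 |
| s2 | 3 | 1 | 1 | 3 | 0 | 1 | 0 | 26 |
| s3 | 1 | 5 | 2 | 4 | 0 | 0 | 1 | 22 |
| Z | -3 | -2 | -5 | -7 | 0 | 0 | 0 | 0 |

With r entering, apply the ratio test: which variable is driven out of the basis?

s3

Column r entries and ratios — s1: 0 ≤ 0, skip; s2: 26/1 = 26; s3: 22/2 = 11.
Smallest ratio is 11 in the row of s3, so s3 leaves.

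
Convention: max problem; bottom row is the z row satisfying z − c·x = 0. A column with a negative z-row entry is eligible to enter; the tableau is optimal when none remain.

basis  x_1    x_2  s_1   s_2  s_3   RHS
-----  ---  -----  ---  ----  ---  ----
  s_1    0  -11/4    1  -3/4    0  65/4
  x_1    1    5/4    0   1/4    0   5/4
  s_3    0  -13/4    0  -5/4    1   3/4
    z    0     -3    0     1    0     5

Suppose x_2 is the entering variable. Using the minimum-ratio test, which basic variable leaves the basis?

Column x_2 entries and ratios — s_1: -11/4 ≤ 0, skip; x_1: (5/4)/(5/4) = 1; s_3: -13/4 ≤ 0, skip.
Smallest ratio is 1 in the row of x_1, so x_1 leaves.

x_1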